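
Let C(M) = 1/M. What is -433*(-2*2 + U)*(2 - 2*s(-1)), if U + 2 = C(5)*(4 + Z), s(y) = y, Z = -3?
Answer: 50228/5 ≈ 10046.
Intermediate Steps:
U = -9/5 (U = -2 + (4 - 3)/5 = -2 + (1/5)*1 = -2 + 1/5 = -9/5 ≈ -1.8000)
-433*(-2*2 + U)*(2 - 2*s(-1)) = -433*(-2*2 - 9/5)*(2 - 2*(-1)) = -433*(-4 - 9/5)*(2 + 2) = -(-12557)*4/5 = -433*(-116/5) = 50228/5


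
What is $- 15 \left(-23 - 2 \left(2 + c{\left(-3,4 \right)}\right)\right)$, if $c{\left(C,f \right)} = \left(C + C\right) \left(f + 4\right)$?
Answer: $-1035$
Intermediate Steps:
$c{\left(C,f \right)} = 2 C \left(4 + f\right)$
$- 15 \left(-23 - 2 \left(2 + c{\left(-3,4 \right)}\right)\right) = - 15 \left(-23 - 2 \left(2 + 2 \left(-3\right) \left(4 + 4\right)\right)\right) = - 15 \left(-23 - 2 \left(2 + 2 \left(-3\right) 8\right)\right) = - 15 \left(-23 - 2 \left(2 - 48\right)\right) = - 15 \left(-23 - -92\right) = - 15 \left(-23 + 92\right) = \left(-15\right) 69 = -1035$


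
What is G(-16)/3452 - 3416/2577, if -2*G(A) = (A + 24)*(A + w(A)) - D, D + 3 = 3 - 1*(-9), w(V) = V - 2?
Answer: -22859927/17791608 ≈ -1.2849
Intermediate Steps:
w(V) = -2 + V
D = 9 (D = -3 + (3 - 1*(-9)) = -3 + (3 + 9) = -3 + 12 = 9)
G(A) = 9/2 - (-2 + 2*A)*(24 + A)/2 (G(A) = -((A + 24)*(A + (-2 + A)) - 1*9)/2 = -((24 + A)*(-2 + 2*A) - 9)/2 = -((-2 + 2*A)*(24 + A) - 9)/2 = -(-9 + (-2 + 2*A)*(24 + A))/2 = 9/2 - (-2 + 2*A)*(24 + A)/2)
G(-16)/3452 - 3416/2577 = (57/2 - 1*(-16)² - 23*(-16))/3452 - 3416/2577 = (57/2 - 1*256 + 368)*(1/3452) - 3416*1/2577 = (57/2 - 256 + 368)*(1/3452) - 3416/2577 = (281/2)*(1/3452) - 3416/2577 = 281/6904 - 3416/2577 = -22859927/17791608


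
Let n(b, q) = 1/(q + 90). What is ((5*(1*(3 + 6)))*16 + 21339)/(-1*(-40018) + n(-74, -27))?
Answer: 1389717/2521135 ≈ 0.55123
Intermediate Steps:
n(b, q) = 1/(90 + q)
((5*(1*(3 + 6)))*16 + 21339)/(-1*(-40018) + n(-74, -27)) = ((5*(1*(3 + 6)))*16 + 21339)/(-1*(-40018) + 1/(90 - 27)) = ((5*(1*9))*16 + 21339)/(40018 + 1/63) = ((5*9)*16 + 21339)/(40018 + 1/63) = (45*16 + 21339)/(2521135/63) = (720 + 21339)*(63/2521135) = 22059*(63/2521135) = 1389717/2521135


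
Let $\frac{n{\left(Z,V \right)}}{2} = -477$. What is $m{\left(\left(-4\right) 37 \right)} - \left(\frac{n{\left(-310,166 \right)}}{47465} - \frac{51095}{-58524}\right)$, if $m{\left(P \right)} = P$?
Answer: $- \frac{413489957959}{2777841660} \approx -148.85$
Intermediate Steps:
$n{\left(Z,V \right)} = -954$ ($n{\left(Z,V \right)} = 2 \left(-477\right) = -954$)
$m{\left(\left(-4\right) 37 \right)} - \left(\frac{n{\left(-310,166 \right)}}{47465} - \frac{51095}{-58524}\right) = \left(-4\right) 37 - \left(- \frac{954}{47465} - \frac{51095}{-58524}\right) = -148 - \left(\left(-954\right) \frac{1}{47465} - - \frac{51095}{58524}\right) = -148 - \left(- \frac{954}{47465} + \frac{51095}{58524}\right) = -148 - \frac{2369392279}{2777841660} = - \frac{413489957959}{2777841660}$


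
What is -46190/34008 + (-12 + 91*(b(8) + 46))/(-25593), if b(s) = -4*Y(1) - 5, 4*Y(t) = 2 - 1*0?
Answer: -217071161/145061124 ≈ -1.4964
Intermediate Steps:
Y(t) = ½ (Y(t) = (2 - 1*0)/4 = (2 + 0)/4 = (¼)*2 = ½)
b(s) = -7 (b(s) = -4*½ - 5 = -2 - 5 = -7)
-46190/34008 + (-12 + 91*(b(8) + 46))/(-25593) = -46190/34008 + (-12 + 91*(-7 + 46))/(-25593) = -46190*1/34008 + (-12 + 91*39)*(-1/25593) = -23095/17004 + (-12 + 3549)*(-1/25593) = -23095/17004 + 3537*(-1/25593) = -23095/17004 - 1179/8531 = -217071161/145061124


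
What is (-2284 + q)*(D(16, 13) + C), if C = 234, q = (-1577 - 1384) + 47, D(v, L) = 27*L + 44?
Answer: -3269542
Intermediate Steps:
D(v, L) = 44 + 27*L
q = -2914 (q = -2961 + 47 = -2914)
(-2284 + q)*(D(16, 13) + C) = (-2284 - 2914)*((44 + 27*13) + 234) = -5198*((44 + 351) + 234) = -5198*(395 + 234) = -5198*629 = -3269542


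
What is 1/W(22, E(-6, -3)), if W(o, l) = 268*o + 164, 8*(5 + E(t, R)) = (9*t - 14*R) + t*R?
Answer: 1/6060 ≈ 0.00016502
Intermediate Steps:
E(t, R) = -5 - 7*R/4 + 9*t/8 + R*t/8 (E(t, R) = -5 + ((9*t - 14*R) + t*R)/8 = -5 + ((-14*R + 9*t) + R*t)/8 = -5 + (-14*R + 9*t + R*t)/8 = -5 + (-7*R/4 + 9*t/8 + R*t/8) = -5 - 7*R/4 + 9*t/8 + R*t/8)
W(o, l) = 164 + 268*o
1/W(22, E(-6, -3)) = 1/(164 + 268*22) = 1/(164 + 5896) = 1/6060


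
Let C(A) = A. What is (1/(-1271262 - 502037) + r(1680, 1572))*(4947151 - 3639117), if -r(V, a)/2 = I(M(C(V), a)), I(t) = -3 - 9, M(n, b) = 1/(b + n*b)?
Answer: 55668847911950/1773299 ≈ 3.1393e+7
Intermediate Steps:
M(n, b) = 1/(b + b*n)
I(t) = -12
r(V, a) = 24 (r(V, a) = -2*(-12) = 24)
(1/(-1271262 - 502037) + r(1680, 1572))*(4947151 - 3639117) = (1/(-1271262 - 502037) + 24)*(4947151 - 3639117) = (1/(-1773299) + 24)*1308034 = (-1/1773299 + 24)*1308034 = (42559175/1773299)*1308034 = 55668847911950/1773299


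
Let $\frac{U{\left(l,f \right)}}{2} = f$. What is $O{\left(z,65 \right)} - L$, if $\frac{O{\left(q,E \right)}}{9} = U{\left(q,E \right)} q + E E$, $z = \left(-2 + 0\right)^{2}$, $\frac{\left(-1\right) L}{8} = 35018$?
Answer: $322849$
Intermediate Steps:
$L = -280144$ ($L = \left(-8\right) 35018 = -280144$)
$U{\left(l,f \right)} = 2 f$
$z = 4$ ($z = \left(-2\right)^{2} = 4$)
$O{\left(q,E \right)} = 9 E^{2} + 18 E q$ ($O{\left(q,E \right)} = 9 \left(2 E q + E E\right) = 9 \left(2 E q + E^{2}\right) = 9 \left(E^{2} + 2 E q\right) = 9 E^{2} + 18 E q$)
$O{\left(z,65 \right)} - L = 9 \cdot 65 \left(65 + 2 \cdot 4\right) - -280144 = 9 \cdot 65 \left(65 + 8\right) + 280144 = 9 \cdot 65 \cdot 73 + 280144 = 42705 + 280144 = 322849$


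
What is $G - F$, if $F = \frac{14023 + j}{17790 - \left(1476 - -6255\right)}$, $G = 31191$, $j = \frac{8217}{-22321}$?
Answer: $\frac{7002906755183}{224526939} \approx 31190.0$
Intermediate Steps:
$j = - \frac{8217}{22321}$ ($j = 8217 \left(- \frac{1}{22321}\right) = - \frac{8217}{22321} \approx -0.36813$)
$F = \frac{312999166}{224526939}$ ($F = \frac{14023 - \frac{8217}{22321}}{17790 - \left(1476 - -6255\right)} = \frac{312999166}{22321 \left(17790 - \left(1476 + 6255\right)\right)} = \frac{312999166}{22321 \left(17790 - 7731\right)} = \frac{312999166}{22321 \cdot 10059} = \frac{312999166}{22321} \cdot \frac{1}{10059} = \frac{312999166}{224526939} \approx 1.394$)
$G - F = 31191 - \frac{312999166}{224526939} = \frac{7002906755183}{224526939}$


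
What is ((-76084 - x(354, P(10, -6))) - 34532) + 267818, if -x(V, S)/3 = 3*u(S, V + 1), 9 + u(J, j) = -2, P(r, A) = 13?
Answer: 157103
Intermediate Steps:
u(J, j) = -11 (u(J, j) = -9 - 2 = -11)
x(V, S) = 99 (x(V, S) = -9*(-11) = -3*(-33) = 99)
((-76084 - x(354, P(10, -6))) - 34532) + 267818 = ((-76084 - 1*99) - 34532) + 267818 = ((-76084 - 99) - 34532) + 267818 = (-76183 - 34532) + 267818 = -110715 + 267818 = 157103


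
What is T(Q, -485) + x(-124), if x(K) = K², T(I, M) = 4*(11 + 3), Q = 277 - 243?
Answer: 15432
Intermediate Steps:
Q = 34
T(I, M) = 56 (T(I, M) = 4*14 = 56)
T(Q, -485) + x(-124) = 56 + (-124)² = 56 + 15376 = 15432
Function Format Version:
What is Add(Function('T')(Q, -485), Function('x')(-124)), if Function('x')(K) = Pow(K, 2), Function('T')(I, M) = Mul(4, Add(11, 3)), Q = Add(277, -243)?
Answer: 15432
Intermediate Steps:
Q = 34
Function('T')(I, M) = 56 (Function('T')(I, M) = Mul(4, 14) = 56)
Add(Function('T')(Q, -485), Function('x')(-124)) = Add(56, Pow(-124, 2)) = Add(56, 15376) = 15432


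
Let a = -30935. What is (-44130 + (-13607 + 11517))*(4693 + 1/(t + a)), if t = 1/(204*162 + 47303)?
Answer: -134791314095095355/621414546 ≈ -2.1691e+8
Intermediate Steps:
t = 1/80351 (t = 1/(33048 + 47303) = 1/80351 ≈ 1.2445e-5)
(-44130 + (-13607 + 11517))*(4693 + 1/(t + a)) = (-44130 + (-13607 + 11517))*(4693 + 1/(1/80351 - 30935)) = (-44130 - 2090)*(4693 + 1/(-2485658184/80351)) = -46220*(4693 - 80351/2485658184) = -46220*11665193777161/2485658184 = -134791314095095355/621414546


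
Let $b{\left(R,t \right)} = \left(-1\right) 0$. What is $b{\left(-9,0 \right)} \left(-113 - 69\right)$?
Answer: $0$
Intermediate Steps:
$b{\left(R,t \right)} = 0$
$b{\left(-9,0 \right)} \left(-113 - 69\right) = 0 \left(-113 - 69\right) = 0 \left(-182\right) = 0$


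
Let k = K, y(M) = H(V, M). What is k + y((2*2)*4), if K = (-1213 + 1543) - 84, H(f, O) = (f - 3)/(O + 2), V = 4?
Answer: 4429/18 ≈ 246.06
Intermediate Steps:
H(f, O) = (-3 + f)/(2 + O)
K = 246 (K = 330 - 84 = 246)
y(M) = 1/(2 + M) (y(M) = (-3 + 4)/(2 + M) = 1/(2 + M))
k = 246
k + y((2*2)*4) = 246 + 1/(2 + (2*2)*4) = 246 + 1/(2 + 4*4) = 246 + 1/(2 + 16) = 246 + 1/18 = 4429/18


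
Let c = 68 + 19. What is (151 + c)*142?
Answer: 33796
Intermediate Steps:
c = 87
(151 + c)*142 = (151 + 87)*142 = 238*142 = 33796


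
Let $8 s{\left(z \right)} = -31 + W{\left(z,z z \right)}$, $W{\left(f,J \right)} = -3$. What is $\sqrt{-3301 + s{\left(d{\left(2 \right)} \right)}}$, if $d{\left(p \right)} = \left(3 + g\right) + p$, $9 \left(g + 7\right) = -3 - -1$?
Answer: $\frac{3 i \sqrt{1469}}{2} \approx 57.491 i$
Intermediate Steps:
$g = - \frac{65}{9}$ ($g = -7 + \frac{-3 - -1}{9} = -7 + \frac{-3 + 1}{9} = -7 + \frac{1}{9} \left(-2\right) = -7 - \frac{2}{9} = - \frac{65}{9} \approx -7.2222$)
$d{\left(p \right)} = - \frac{38}{9} + p$ ($d{\left(p \right)} = \left(3 - \frac{65}{9}\right) + p = - \frac{38}{9} + p$)
$s{\left(z \right)} = - \frac{17}{4}$ ($s{\left(z \right)} = \frac{-31 - 3}{8} = \frac{1}{8} \left(-34\right) = - \frac{17}{4}$)
$\sqrt{-3301 + s{\left(d{\left(2 \right)} \right)}} = \sqrt{-3301 - \frac{17}{4}} = \sqrt{- \frac{13221}{4}} = \frac{3 i \sqrt{1469}}{2}$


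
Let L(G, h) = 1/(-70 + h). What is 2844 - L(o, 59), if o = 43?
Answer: 31285/11 ≈ 2844.1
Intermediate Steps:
2844 - L(o, 59) = 2844 - 1/(-70 + 59) = 2844 - 1/(-11) = 2844 - 1*(-1/11) = 2844 + 1/11 = 31285/11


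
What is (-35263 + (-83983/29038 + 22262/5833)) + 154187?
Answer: 20143343619413/169378654 ≈ 1.1892e+5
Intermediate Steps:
(-35263 + (-83983/29038 + 22262/5833)) + 154187 = (-35263 + 156571117/169378654) + 154187 = -5972642904885/169378654 + 154187 = 20143343619413/169378654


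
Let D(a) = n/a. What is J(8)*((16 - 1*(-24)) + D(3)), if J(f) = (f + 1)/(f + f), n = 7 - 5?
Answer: 183/8 ≈ 22.875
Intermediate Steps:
n = 2
J(f) = (1 + f)/(2*f) (J(f) = (1 + f)/((2*f)) = (1 + f)*(1/(2*f)) = (1 + f)/(2*f))
D(a) = 2/a
J(8)*((16 - 1*(-24)) + D(3)) = ((1/2)*(1 + 8)/8)*((16 - 1*(-24)) + 2/3) = ((1/2)*(1/8)*9)*((16 + 24) + 2*(1/3)) = 9*(40 + 2/3)/16 = (9/16)*(122/3) = 183/8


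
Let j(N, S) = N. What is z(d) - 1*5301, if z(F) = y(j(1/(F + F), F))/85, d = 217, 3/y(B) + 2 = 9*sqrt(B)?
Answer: -745720779/140675 - 27*sqrt(434)/140675 ≈ -5301.0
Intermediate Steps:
y(B) = 3/(-2 + 9*sqrt(B))
z(F) = 3/(85*(-2 + 9*sqrt(2)*sqrt(1/F)/2)) (z(F) = (3/(-2 + 9*sqrt(1/(F + F))))/85 = (3/(-2 + 9*sqrt(1/(2*F))))*(1/85) = (3/(-2 + 9*(sqrt(2)*sqrt(1/F)/2)))*(1/85) = (3/(-2 + 9*sqrt(2)*sqrt(1/F)/2))*(1/85) = 3/(85*(-2 + 9*sqrt(2)*sqrt(1/F)/2)))
z(d) - 1*5301 = 6/(85*(-4 + 9*sqrt(2)*sqrt(1/217))) - 1*5301 = 6/(85*(-4 + 9*sqrt(2)*sqrt(1/217))) - 5301 = 6/(85*(-4 + 9*sqrt(2)*(sqrt(217)/217))) - 5301 = 6/(85*(-4 + 9*sqrt(434)/217)) - 5301 = -5301 + 6/(85*(-4 + 9*sqrt(434)/217))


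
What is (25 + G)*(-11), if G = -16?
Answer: -99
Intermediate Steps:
(25 + G)*(-11) = (25 - 16)*(-11) = 9*(-11) = -99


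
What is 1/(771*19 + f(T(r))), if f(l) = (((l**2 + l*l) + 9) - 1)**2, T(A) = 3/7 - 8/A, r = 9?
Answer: 15752961/231882958045 ≈ 6.7935e-5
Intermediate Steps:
T(A) = 3/7 - 8/A (T(A) = 3*(1/7) - 8/A = 3/7 - 8/A)
f(l) = (8 + 2*l**2)**2 (f(l) = (((l**2 + l**2) + 9) - 1)**2 = ((2*l**2 + 9) - 1)**2 = ((9 + 2*l**2) - 1)**2 = (8 + 2*l**2)**2)
1/(771*19 + f(T(r))) = 1/(771*19 + 4*(4 + (3/7 - 8/9)**2)**2) = 1/(14649 + 4*(4 + (3/7 - 8*1/9)**2)**2) = 1/(14649 + 4*(4 + (3/7 - 8/9)**2)**2) = 1/(14649 + 4*(4 + (-29/63)**2)**2) = 1/(14649 + 4*(4 + 841/3969)**2) = 1/(14649 + 4*(16717/3969)**2) = 1/(14649 + 4*(279458089/15752961)) = 1/(14649 + 1117832356/15752961) = 1/(231882958045/15752961) = 15752961/231882958045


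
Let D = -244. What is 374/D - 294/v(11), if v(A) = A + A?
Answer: -19991/1342 ≈ -14.896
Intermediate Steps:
v(A) = 2*A
374/D - 294/v(11) = 374/(-244) - 294/(2*11) = 374*(-1/244) - 294/22 = -187/122 - 294*1/22 = -187/122 - 147/11 = -19991/1342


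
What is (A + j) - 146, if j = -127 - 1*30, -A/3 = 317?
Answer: -1254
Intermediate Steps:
A = -951 (A = -3*317 = -951)
j = -157 (j = -127 - 30 = -157)
(A + j) - 146 = (-951 - 157) - 146 = -1108 - 146 = -1254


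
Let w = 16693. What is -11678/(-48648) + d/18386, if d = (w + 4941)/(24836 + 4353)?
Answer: 54036831859/225067855812 ≈ 0.24009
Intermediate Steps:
d = 21634/29189 (d = (16693 + 4941)/(24836 + 4353) = 21634/29189 ≈ 0.74117)
-11678/(-48648) + d/18386 = -11678/(-48648) + (21634/29189)/18386 = -11678*(-1/48648) + (21634/29189)*(1/18386) = 5839/24324 + 373/9252913 = 54036831859/225067855812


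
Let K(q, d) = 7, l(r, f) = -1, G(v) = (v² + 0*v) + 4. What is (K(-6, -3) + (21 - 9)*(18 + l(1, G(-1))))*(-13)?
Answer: -2743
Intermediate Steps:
G(v) = 4 + v² (G(v) = (v² + 0) + 4 = v² + 4 = 4 + v²)
(K(-6, -3) + (21 - 9)*(18 + l(1, G(-1))))*(-13) = (7 + (21 - 9)*(18 - 1))*(-13) = (7 + 12*17)*(-13) = (7 + 204)*(-13) = 211*(-13) = -2743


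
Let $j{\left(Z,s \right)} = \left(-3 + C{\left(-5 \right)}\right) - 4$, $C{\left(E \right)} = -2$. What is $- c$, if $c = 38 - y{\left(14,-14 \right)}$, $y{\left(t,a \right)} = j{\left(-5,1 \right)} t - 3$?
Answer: $-167$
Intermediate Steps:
$j{\left(Z,s \right)} = -9$ ($j{\left(Z,s \right)} = \left(-3 - 2\right) - 4 = -5 + \left(-5 + 1\right) = -5 - 4 = -9$)
$y{\left(t,a \right)} = -3 - 9 t$ ($y{\left(t,a \right)} = - 9 t - 3 = -3 - 9 t$)
$c = 167$ ($c = 38 - \left(-3 - 126\right) = 38 - -129 = 38 + 129 = 167$)
$- c = \left(-1\right) 167 = -167$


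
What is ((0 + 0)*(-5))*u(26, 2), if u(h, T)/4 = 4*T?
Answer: 0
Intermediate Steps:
u(h, T) = 16*T (u(h, T) = 4*(4*T) = 16*T)
((0 + 0)*(-5))*u(26, 2) = ((0 + 0)*(-5))*(16*2) = (0*(-5))*32 = 0*32 = 0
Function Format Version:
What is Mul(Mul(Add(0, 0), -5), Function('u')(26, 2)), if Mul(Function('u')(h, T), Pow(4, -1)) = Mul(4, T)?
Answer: 0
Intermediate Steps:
Function('u')(h, T) = Mul(16, T) (Function('u')(h, T) = Mul(4, Mul(4, T)) = Mul(16, T))
Mul(Mul(Add(0, 0), -5), Function('u')(26, 2)) = Mul(Mul(Add(0, 0), -5), Mul(16, 2)) = Mul(Mul(0, -5), 32) = Mul(0, 32) = 0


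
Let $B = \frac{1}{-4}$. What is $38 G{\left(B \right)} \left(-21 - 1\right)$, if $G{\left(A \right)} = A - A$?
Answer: $0$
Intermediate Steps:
$B = - \frac{1}{4} \approx -0.25$
$G{\left(A \right)} = 0$
$38 G{\left(B \right)} \left(-21 - 1\right) = 38 \cdot 0 \left(-21 - 1\right) = 0 \left(-22\right) = 0$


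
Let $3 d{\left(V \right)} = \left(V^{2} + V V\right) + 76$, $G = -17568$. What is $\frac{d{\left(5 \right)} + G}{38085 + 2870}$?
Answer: $- \frac{17526}{40955} \approx -0.42793$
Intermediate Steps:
$d{\left(V \right)} = \frac{76}{3} + \frac{2 V^{2}}{3}$ ($d{\left(V \right)} = \frac{\left(V^{2} + V V\right) + 76}{3} = \frac{\left(V^{2} + V^{2}\right) + 76}{3} = \frac{2 V^{2} + 76}{3} = \frac{76 + 2 V^{2}}{3} = \frac{76}{3} + \frac{2 V^{2}}{3}$)
$\frac{d{\left(5 \right)} + G}{38085 + 2870} = \frac{\left(\frac{76}{3} + \frac{2 \cdot 5^{2}}{3}\right) - 17568}{38085 + 2870} = \frac{\left(\frac{76}{3} + \frac{2}{3} \cdot 25\right) - 17568}{40955} = \left(\left(\frac{76}{3} + \frac{50}{3}\right) - 17568\right) \frac{1}{40955} = \left(42 - 17568\right) \frac{1}{40955} = \left(-17526\right) \frac{1}{40955} = - \frac{17526}{40955}$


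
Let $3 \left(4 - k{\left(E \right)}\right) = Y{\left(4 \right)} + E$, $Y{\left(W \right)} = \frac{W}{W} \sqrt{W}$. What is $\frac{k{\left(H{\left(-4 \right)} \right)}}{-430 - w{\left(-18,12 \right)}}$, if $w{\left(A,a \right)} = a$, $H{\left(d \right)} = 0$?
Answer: $- \frac{5}{663} \approx -0.0075415$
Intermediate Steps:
$Y{\left(W \right)} = \sqrt{W}$ ($Y{\left(W \right)} = 1 \sqrt{W} = \sqrt{W}$)
$k{\left(E \right)} = \frac{10}{3} - \frac{E}{3}$ ($k{\left(E \right)} = 4 - \frac{\sqrt{4} + E}{3} = 4 - \frac{2 + E}{3} = 4 - \left(\frac{2}{3} + \frac{E}{3}\right) = \frac{10}{3} - \frac{E}{3}$)
$\frac{k{\left(H{\left(-4 \right)} \right)}}{-430 - w{\left(-18,12 \right)}} = \frac{\frac{10}{3} - 0}{-430 - 12} = \frac{\frac{10}{3} + 0}{-430 - 12} = \frac{10}{3 \left(-442\right)} = \frac{10}{3} \left(- \frac{1}{442}\right) = - \frac{5}{663}$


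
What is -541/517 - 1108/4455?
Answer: -271181/209385 ≈ -1.2951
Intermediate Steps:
-541/517 - 1108/4455 = -271181/209385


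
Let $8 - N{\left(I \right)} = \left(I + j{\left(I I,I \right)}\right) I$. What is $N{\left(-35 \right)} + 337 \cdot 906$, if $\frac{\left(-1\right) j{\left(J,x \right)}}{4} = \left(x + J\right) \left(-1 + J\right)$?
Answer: $-203614295$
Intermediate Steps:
$j{\left(J,x \right)} = - 4 \left(-1 + J\right) \left(J + x\right)$ ($j{\left(J,x \right)} = - 4 \left(x + J\right) \left(-1 + J\right) = - 4 \left(J + x\right) \left(-1 + J\right) = - 4 \left(-1 + J\right) \left(J + x\right)$)
$N{\left(I \right)} = 8 - I \left(- 4 I^{3} - 4 I^{4} + 4 I^{2} + 5 I\right)$ ($N{\left(I \right)} = 8 - \left(I + \left(- 4 \left(I I\right)^{2} + 4 I I + 4 I - 4 I I I\right)\right) I = 8 - \left(I - \left(- 4 I - 4 I^{2} + 4 I^{4} + 4 I^{2} I\right)\right) I = 8 - \left(I - \left(- 4 I - 4 I^{2} + 4 I^{3} + 4 I^{4}\right)\right) I = 8 - \left(- 4 I^{3} - 4 I^{4} + 4 I^{2} + 5 I\right) I = 8 - I \left(- 4 I^{3} - 4 I^{4} + 4 I^{2} + 5 I\right)$)
$N{\left(-35 \right)} + 337 \cdot 906 = \left(8 - \left(-35\right)^{2} + 4 \left(-35\right)^{2} \left(-1 + \left(-35\right)^{2} + \left(-35\right)^{3} - -35\right)\right) + 337 \cdot 906 = \left(8 - 1225 + 4 \cdot 1225 \left(-1 + 1225 - 42875 + 35\right)\right) + 305322 = \left(8 - 1225 + 4 \cdot 1225 \left(-41616\right)\right) + 305322 = \left(8 - 1225 - 203918400\right) + 305322 = -203919617 + 305322 = -203614295$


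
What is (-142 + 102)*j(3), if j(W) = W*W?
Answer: -360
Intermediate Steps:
j(W) = W²
(-142 + 102)*j(3) = (-142 + 102)*3² = -40*9 = -360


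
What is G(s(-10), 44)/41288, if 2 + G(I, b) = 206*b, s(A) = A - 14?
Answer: 4531/20644 ≈ 0.21948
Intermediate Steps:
s(A) = -14 + A
G(I, b) = -2 + 206*b
G(s(-10), 44)/41288 = (-2 + 206*44)/41288 = (-2 + 9064)*(1/41288) = 9062*(1/41288) = 4531/20644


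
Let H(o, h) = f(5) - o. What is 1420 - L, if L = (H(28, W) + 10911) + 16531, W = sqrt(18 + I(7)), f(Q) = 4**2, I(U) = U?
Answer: -26010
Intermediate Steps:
f(Q) = 16
W = 5 (W = sqrt(18 + 7) = sqrt(25) = 5)
H(o, h) = 16 - o
L = 27430 (L = ((16 - 1*28) + 10911) + 16531 = ((16 - 28) + 10911) + 16531 = (-12 + 10911) + 16531 = 10899 + 16531 = 27430)
1420 - L = 1420 - 1*27430 = 1420 - 27430 = -26010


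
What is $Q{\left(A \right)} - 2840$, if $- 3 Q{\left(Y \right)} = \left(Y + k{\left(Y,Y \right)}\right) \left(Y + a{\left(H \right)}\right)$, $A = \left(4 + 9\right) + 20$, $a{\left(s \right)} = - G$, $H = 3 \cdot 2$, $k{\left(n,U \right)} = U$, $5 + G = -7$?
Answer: $-3830$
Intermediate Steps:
$G = -12$ ($G = -5 - 7 = -12$)
$H = 6$
$a{\left(s \right)} = 12$ ($a{\left(s \right)} = \left(-1\right) \left(-12\right) = 12$)
$A = 33$ ($A = 13 + 20 = 33$)
$Q{\left(Y \right)} = - \frac{2 Y \left(12 + Y\right)}{3}$ ($Q{\left(Y \right)} = - \frac{\left(Y + Y\right) \left(Y + 12\right)}{3} = - \frac{2 Y \left(12 + Y\right)}{3}$)
$Q{\left(A \right)} - 2840 = \frac{2}{3} \cdot 33 \left(-12 - 33\right) - 2840 = \frac{2}{3} \cdot 33 \left(-45\right) - 2840 = -990 - 2840 = -3830$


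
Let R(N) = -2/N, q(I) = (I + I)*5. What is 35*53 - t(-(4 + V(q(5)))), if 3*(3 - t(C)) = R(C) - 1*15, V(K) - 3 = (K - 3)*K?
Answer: 13060139/7071 ≈ 1847.0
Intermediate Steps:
q(I) = 10*I (q(I) = (2*I)*5 = 10*I)
V(K) = 3 + K*(-3 + K) (V(K) = 3 + (K - 3)*K = 3 + (-3 + K)*K = 3 + K*(-3 + K))
t(C) = 8 + 2/(3*C) (t(C) = 3 - (-2/C - 1*15)/3 = 3 - (-2/C - 15)/3 = 3 - (-15 - 2/C)/3 = 3 + (5 + 2/(3*C)) = 8 + 2/(3*C))
35*53 - t(-(4 + V(q(5)))) = 35*53 - (8 + 2/(3*((-(4 + (3 + (10*5)² - 30*5)))))) = 1855 - (8 + 2/(3*((-(4 + (3 + 50² - 3*50)))))) = 1855 - (8 + 2/(3*((-(4 + (3 + 2500 - 150)))))) = 1855 - (8 + 2/(3*((-(4 + 2353))))) = 1855 - (8 + 2/(3*((-1*2357)))) = 1855 - (8 + (⅔)/(-2357)) = 1855 - (8 + (⅔)*(-1/2357)) = 1855 - (8 - 2/7071) = 1855 - 1*56566/7071 = 1855 - 56566/7071 = 13060139/7071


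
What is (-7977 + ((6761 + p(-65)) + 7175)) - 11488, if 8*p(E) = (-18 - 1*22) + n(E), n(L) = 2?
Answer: -22135/4 ≈ -5533.8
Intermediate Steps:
p(E) = -19/4 (p(E) = ((-18 - 1*22) + 2)/8 = ((-18 - 22) + 2)/8 = (-40 + 2)/8 = (⅛)*(-38) = -19/4)
(-7977 + ((6761 + p(-65)) + 7175)) - 11488 = (-7977 + ((6761 - 19/4) + 7175)) - 11488 = (-7977 + (27025/4 + 7175)) - 11488 = (-7977 + 55725/4) - 11488 = 23817/4 - 11488 = -22135/4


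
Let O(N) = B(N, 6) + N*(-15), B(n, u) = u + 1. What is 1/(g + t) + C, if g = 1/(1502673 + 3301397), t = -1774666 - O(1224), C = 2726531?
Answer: 23004970605256495609/8437450593909 ≈ 2.7265e+6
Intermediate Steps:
B(n, u) = 1 + u
O(N) = 7 - 15*N (O(N) = (1 + 6) + N*(-15) = 7 - 15*N)
t = -1756313 (t = -1774666 - (7 - 15*1224) = -1774666 - (7 - 18360) = -1774666 - 1*(-18353) = -1774666 + 18353 = -1756313)
g = 1/4804070 ≈ 2.0816e-7
1/(g + t) + C = 1/(1/4804070 - 1756313) + 2726531 = 1/(-8437450593909/4804070) + 2726531 = -4804070/8437450593909 + 2726531 = 23004970605256495609/8437450593909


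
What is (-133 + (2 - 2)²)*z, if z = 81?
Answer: -10773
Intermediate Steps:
(-133 + (2 - 2)²)*z = (-133 + (2 - 2)²)*81 = (-133 + 0²)*81 = (-133 + 0)*81 = -133*81 = -10773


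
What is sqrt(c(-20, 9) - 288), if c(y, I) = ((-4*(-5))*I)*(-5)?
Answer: 6*I*sqrt(33) ≈ 34.467*I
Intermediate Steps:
c(y, I) = -100*I (c(y, I) = (20*I)*(-5) = -100*I)
sqrt(c(-20, 9) - 288) = sqrt(-100*9 - 288) = sqrt(-900 - 288) = sqrt(-1188) = 6*I*sqrt(33)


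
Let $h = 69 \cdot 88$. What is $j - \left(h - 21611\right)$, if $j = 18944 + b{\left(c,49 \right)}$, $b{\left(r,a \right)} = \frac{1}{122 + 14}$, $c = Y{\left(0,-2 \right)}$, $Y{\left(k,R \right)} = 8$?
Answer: $\frac{4689689}{136} \approx 34483.0$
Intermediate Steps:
$c = 8$
$b{\left(r,a \right)} = \frac{1}{136}$
$j = \frac{2576385}{136}$ ($j = 18944 + \frac{1}{136} = \frac{2576385}{136} \approx 18944.0$)
$h = 6072$
$j - \left(h - 21611\right) = \frac{2576385}{136} - \left(6072 - 21611\right) = \frac{2576385}{136} - -15539 = \frac{2576385}{136} + 15539 = \frac{4689689}{136}$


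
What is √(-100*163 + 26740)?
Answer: 6*√290 ≈ 102.18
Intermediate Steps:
√(-100*163 + 26740) = √(-16300 + 26740) = √10440 = 6*√290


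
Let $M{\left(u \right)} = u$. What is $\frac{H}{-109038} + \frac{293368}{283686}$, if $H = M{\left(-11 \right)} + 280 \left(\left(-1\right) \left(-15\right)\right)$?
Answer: $\frac{5133316555}{5155425678} \approx 0.99571$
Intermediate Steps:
$H = 4189$ ($H = -11 + 280 \left(\left(-1\right) \left(-15\right)\right) = -11 + 280 \cdot 15 = -11 + 4200 = 4189$)
$\frac{H}{-109038} + \frac{293368}{283686} = \frac{4189}{-109038} + \frac{293368}{283686} = 4189 \left(- \frac{1}{109038}\right) + 293368 \cdot \frac{1}{283686} = - \frac{4189}{109038} + \frac{146684}{141843} = \frac{5133316555}{5155425678}$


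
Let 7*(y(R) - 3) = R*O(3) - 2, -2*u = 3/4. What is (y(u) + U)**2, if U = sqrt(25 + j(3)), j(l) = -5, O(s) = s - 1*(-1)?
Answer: 105/4 + 10*sqrt(5) ≈ 48.611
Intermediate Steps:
O(s) = 1 + s (O(s) = s + 1 = 1 + s)
u = -3/8 (u = -3/(2*4) = -1/2*3/4 = -3/8 ≈ -0.37500)
y(R) = 19/7 + 4*R/7 (y(R) = 3 + (R*(1 + 3) - 2)/7 = 3 + (R*4 - 2)/7 = 3 + (4*R - 2)/7 = 3 + (-2 + 4*R)/7 = 3 + (-2/7 + 4*R/7) = 19/7 + 4*R/7)
U = 2*sqrt(5) (U = sqrt(25 - 5) = sqrt(20) = 2*sqrt(5) ≈ 4.4721)
(y(u) + U)**2 = ((19/7 + (4/7)*(-3/8)) + 2*sqrt(5))**2 = ((19/7 - 3/14) + 2*sqrt(5))**2 = (5/2 + 2*sqrt(5))**2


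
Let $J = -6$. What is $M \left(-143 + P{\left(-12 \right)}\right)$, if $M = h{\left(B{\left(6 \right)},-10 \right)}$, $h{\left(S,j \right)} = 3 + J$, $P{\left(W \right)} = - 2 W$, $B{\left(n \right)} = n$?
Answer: $357$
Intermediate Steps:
$h{\left(S,j \right)} = -3$ ($h{\left(S,j \right)} = 3 - 6 = -3$)
$M = -3$
$M \left(-143 + P{\left(-12 \right)}\right) = - 3 \left(-143 - -24\right) = - 3 \left(-143 + 24\right) = \left(-3\right) \left(-119\right) = 357$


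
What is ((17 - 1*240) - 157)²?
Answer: 144400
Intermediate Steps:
((17 - 1*240) - 157)² = ((17 - 240) - 157)² = (-223 - 157)² = (-380)² = 144400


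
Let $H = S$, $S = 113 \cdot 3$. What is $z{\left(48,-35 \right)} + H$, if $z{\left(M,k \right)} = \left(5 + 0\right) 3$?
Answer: $354$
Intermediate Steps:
$z{\left(M,k \right)} = 15$ ($z{\left(M,k \right)} = 5 \cdot 3 = 15$)
$S = 339$
$H = 339$
$z{\left(48,-35 \right)} + H = 15 + 339 = 354$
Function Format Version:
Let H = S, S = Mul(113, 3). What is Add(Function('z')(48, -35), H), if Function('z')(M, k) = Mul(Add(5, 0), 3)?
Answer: 354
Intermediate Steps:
Function('z')(M, k) = 15 (Function('z')(M, k) = Mul(5, 3) = 15)
S = 339
H = 339
Add(Function('z')(48, -35), H) = Add(15, 339) = 354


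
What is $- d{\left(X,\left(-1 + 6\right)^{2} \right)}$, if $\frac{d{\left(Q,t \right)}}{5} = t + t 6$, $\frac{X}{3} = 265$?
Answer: $-875$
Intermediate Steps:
$X = 795$ ($X = 3 \cdot 265 = 795$)
$d{\left(Q,t \right)} = 35 t$ ($d{\left(Q,t \right)} = 5 \left(t + t 6\right) = 5 \left(t + 6 t\right) = 5 \cdot 7 t = 35 t$)
$- d{\left(X,\left(-1 + 6\right)^{2} \right)} = - 35 \left(-1 + 6\right)^{2} = - 35 \cdot 5^{2} = - 35 \cdot 25 = \left(-1\right) 875 = -875$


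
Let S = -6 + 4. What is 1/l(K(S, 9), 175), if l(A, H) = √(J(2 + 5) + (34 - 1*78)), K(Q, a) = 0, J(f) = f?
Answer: -I*√37/37 ≈ -0.1644*I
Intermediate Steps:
S = -2
l(A, H) = I*√37 (l(A, H) = √((2 + 5) + (34 - 1*78)) = √(7 + (34 - 78)) = √(7 - 44) = √(-37) = I*√37)
1/l(K(S, 9), 175) = 1/(I*√37) = -I*√37/37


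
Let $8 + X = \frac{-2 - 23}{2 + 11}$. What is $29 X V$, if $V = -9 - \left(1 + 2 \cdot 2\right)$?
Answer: $\frac{52374}{13} \approx 4028.8$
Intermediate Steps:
$V = -14$ ($V = -9 - \left(1 + 4\right) = -9 - 5 = -14$)
$X = - \frac{129}{13}$ ($X = -8 + \frac{-2 - 23}{2 + 11} = -8 - \frac{25}{13} = - \frac{129}{13} \approx -9.9231$)
$29 X V = 29 \left(- \frac{129}{13}\right) \left(-14\right) = \left(- \frac{3741}{13}\right) \left(-14\right) = \frac{52374}{13}$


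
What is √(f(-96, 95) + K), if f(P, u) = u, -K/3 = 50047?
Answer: I*√150046 ≈ 387.36*I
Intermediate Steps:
K = -150141 (K = -3*50047 = -150141)
√(f(-96, 95) + K) = √(95 - 150141) = √(-150046) = I*√150046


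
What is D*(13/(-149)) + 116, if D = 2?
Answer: 17258/149 ≈ 115.83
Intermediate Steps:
D*(13/(-149)) + 116 = 2*(13/(-149)) + 116 = 2*(13*(-1/149)) + 116 = 2*(-13/149) + 116 = -26/149 + 116 = 17258/149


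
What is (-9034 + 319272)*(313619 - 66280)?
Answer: 76733956682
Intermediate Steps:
(-9034 + 319272)*(313619 - 66280) = 310238*247339 = 76733956682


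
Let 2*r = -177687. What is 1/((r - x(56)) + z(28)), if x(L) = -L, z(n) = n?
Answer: -2/177519 ≈ -1.1266e-5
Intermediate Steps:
r = -177687/2 (r = (½)*(-177687) = -177687/2 ≈ -88844.)
1/((r - x(56)) + z(28)) = 1/((-177687/2 - (-1)*56) + 28) = 1/((-177687/2 - 1*(-56)) + 28) = 1/((-177687/2 + 56) + 28) = 1/(-177575/2 + 28) = 1/(-177519/2) = -2/177519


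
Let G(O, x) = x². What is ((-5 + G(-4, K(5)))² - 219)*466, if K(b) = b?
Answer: 84346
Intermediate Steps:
((-5 + G(-4, K(5)))² - 219)*466 = ((-5 + 5²)² - 219)*466 = ((-5 + 25)² - 219)*466 = (20² - 219)*466 = (400 - 219)*466 = 181*466 = 84346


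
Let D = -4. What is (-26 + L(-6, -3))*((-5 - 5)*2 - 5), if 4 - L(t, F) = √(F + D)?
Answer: 550 + 25*I*√7 ≈ 550.0 + 66.144*I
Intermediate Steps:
L(t, F) = 4 - √(-4 + F) (L(t, F) = 4 - √(F - 4) = 4 - √(-4 + F))
(-26 + L(-6, -3))*((-5 - 5)*2 - 5) = (-26 + (4 - √(-4 - 3)))*((-5 - 5)*2 - 5) = (-26 + (4 - √(-7)))*(-10*2 - 5) = (-26 + (4 - I*√7))*(-20 - 5) = (-26 + (4 - I*√7))*(-25) = (-22 - I*√7)*(-25) = 550 + 25*I*√7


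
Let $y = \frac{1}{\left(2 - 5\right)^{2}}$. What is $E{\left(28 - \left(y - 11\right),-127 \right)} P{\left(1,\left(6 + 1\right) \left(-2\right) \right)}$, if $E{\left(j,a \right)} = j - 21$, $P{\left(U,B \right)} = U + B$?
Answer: $- \frac{2093}{9} \approx -232.56$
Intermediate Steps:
$y = \frac{1}{9}$ ($y = \frac{1}{\left(-3\right)^{2}} = \frac{1}{9} \approx 0.11111$)
$P{\left(U,B \right)} = B + U$
$E{\left(j,a \right)} = -21 + j$
$E{\left(28 - \left(y - 11\right),-127 \right)} P{\left(1,\left(6 + 1\right) \left(-2\right) \right)} = \left(-21 + \left(28 - \left(\frac{1}{9} - 11\right)\right)\right) \left(\left(6 + 1\right) \left(-2\right) + 1\right) = \left(-21 + \left(28 - - \frac{98}{9}\right)\right) \left(7 \left(-2\right) + 1\right) = \left(-21 + \left(28 + \frac{98}{9}\right)\right) \left(-14 + 1\right) = \left(-21 + \frac{350}{9}\right) \left(-13\right) = \frac{161}{9} \left(-13\right) = - \frac{2093}{9}$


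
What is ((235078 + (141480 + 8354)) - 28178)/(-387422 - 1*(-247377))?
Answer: -356734/140045 ≈ -2.5473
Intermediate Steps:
((235078 + (141480 + 8354)) - 28178)/(-387422 - 1*(-247377)) = ((235078 + 149834) - 28178)/(-387422 + 247377) = (384912 - 28178)/(-140045) = 356734*(-1/140045) = -356734/140045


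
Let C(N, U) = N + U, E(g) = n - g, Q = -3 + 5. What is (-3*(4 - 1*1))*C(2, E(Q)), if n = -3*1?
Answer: 27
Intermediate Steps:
n = -3
Q = 2
E(g) = -3 - g
(-3*(4 - 1*1))*C(2, E(Q)) = (-3*(4 - 1*1))*(2 + (-3 - 1*2)) = (-3*(4 - 1))*(2 + (-3 - 2)) = (-3*3)*(2 - 5) = -9*(-3) = 27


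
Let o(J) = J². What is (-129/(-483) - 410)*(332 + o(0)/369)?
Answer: -21901044/161 ≈ -1.3603e+5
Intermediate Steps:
(-129/(-483) - 410)*(332 + o(0)/369) = (-129/(-483) - 410)*(332 + 0²/369) = (-129*(-1/483) - 410)*(332 + 0*(1/369)) = (43/161 - 410)*(332 + 0) = -65967/161*332 = -21901044/161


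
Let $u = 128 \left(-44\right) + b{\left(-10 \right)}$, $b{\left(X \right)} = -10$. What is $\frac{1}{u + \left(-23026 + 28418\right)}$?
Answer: $- \frac{1}{250} \approx -0.004$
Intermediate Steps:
$u = -5642$ ($u = 128 \left(-44\right) - 10 = -5632 - 10 = -5642$)
$\frac{1}{u + \left(-23026 + 28418\right)} = \frac{1}{-5642 + \left(-23026 + 28418\right)} = \frac{1}{-5642 + 5392} = \frac{1}{-250} = - \frac{1}{250}$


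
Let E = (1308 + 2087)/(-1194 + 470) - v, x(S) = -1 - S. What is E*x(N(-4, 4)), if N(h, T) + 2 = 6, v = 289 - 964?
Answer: -2426525/724 ≈ -3351.6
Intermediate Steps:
v = -675
N(h, T) = 4 (N(h, T) = -2 + 6 = 4)
E = 485305/724 (E = (1308 + 2087)/(-1194 + 470) - 1*(-675) = 3395/(-724) + 675 = 3395*(-1/724) + 675 = -3395/724 + 675 = 485305/724 ≈ 670.31)
E*x(N(-4, 4)) = 485305*(-1 - 1*4)/724 = 485305*(-1 - 4)/724 = (485305/724)*(-5) = -2426525/724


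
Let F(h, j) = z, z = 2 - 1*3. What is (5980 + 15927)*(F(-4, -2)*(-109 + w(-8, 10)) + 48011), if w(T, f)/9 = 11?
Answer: 1051996047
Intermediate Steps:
w(T, f) = 99 (w(T, f) = 9*11 = 99)
z = -1 (z = 2 - 3 = -1)
F(h, j) = -1
(5980 + 15927)*(F(-4, -2)*(-109 + w(-8, 10)) + 48011) = (5980 + 15927)*(-(-109 + 99) + 48011) = 21907*(-1*(-10) + 48011) = 21907*(10 + 48011) = 21907*48021 = 1051996047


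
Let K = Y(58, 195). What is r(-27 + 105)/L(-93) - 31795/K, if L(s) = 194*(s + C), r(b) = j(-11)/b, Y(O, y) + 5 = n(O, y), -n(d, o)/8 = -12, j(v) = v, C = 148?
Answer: -185046907/529620 ≈ -349.40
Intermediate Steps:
n(d, o) = 96 (n(d, o) = -8*(-12) = 96)
Y(O, y) = 91 (Y(O, y) = -5 + 96 = 91)
r(b) = -11/b
L(s) = 28712 + 194*s (L(s) = 194*(s + 148) = 194*(148 + s) = 28712 + 194*s)
K = 91
r(-27 + 105)/L(-93) - 31795/K = (-11/(-27 + 105))/(28712 + 194*(-93)) - 31795/91 = (-11/78)/(28712 - 18042) - 31795*1/91 = -11*1/78/10670 - 31795/91 = -11/78*1/10670 - 31795/91 = -1/75660 - 31795/91 = -185046907/529620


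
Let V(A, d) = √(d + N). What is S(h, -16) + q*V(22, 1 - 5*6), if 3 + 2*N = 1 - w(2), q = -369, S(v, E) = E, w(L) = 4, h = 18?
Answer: -16 - 1476*I*√2 ≈ -16.0 - 2087.4*I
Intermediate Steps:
N = -3 (N = -3/2 + (1 - 1*4)/2 = -3/2 + (1 - 4)/2 = -3/2 + (½)*(-3) = -3/2 - 3/2 = -3)
V(A, d) = √(-3 + d) (V(A, d) = √(d - 3) = √(-3 + d))
S(h, -16) + q*V(22, 1 - 5*6) = -16 - 369*√(-3 + (1 - 5*6)) = -16 - 369*√(-3 + (1 - 30)) = -16 - 369*√(-3 - 29) = -16 - 1476*I*√2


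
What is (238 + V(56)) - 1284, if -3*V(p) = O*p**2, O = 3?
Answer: -4182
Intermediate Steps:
V(p) = -p**2
(238 + V(56)) - 1284 = (238 - 1*56**2) - 1284 = (238 - 1*3136) - 1284 = (238 - 3136) - 1284 = -2898 - 1284 = -4182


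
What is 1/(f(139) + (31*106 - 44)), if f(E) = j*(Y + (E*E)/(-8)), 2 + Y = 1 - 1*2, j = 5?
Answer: -8/70789 ≈ -0.00011301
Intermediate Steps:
Y = -3 (Y = -2 + (1 - 1*2) = -2 + (1 - 2) = -2 - 1 = -3)
f(E) = -15 - 5*E²/8 (f(E) = 5*(-3 + (E*E)/(-8)) = 5*(-3 + E²*(-⅛)) = 5*(-3 - E²/8) = -15 - 5*E²/8)
1/(f(139) + (31*106 - 44)) = 1/((-15 - 5/8*139²) + (31*106 - 44)) = 1/((-15 - 5/8*19321) + (3286 - 44)) = 1/((-15 - 96605/8) + 3242) = 1/(-96725/8 + 3242) = 1/(-70789/8) = -8/70789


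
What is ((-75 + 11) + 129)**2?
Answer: 4225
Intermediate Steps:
((-75 + 11) + 129)**2 = (-64 + 129)**2 = 65**2 = 4225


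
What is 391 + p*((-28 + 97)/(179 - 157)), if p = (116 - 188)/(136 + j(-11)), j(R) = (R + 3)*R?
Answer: 240235/616 ≈ 389.99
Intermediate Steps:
j(R) = R*(3 + R) (j(R) = (3 + R)*R = R*(3 + R))
p = -9/28 (p = (116 - 188)/(136 - 11*(3 - 11)) = -72/(136 - 11*(-8)) = -72/(136 + 88) = -72/224 = -72*1/224 = -9/28 ≈ -0.32143)
391 + p*((-28 + 97)/(179 - 157)) = 391 - 9*(-28 + 97)/(28*(179 - 157)) = 391 - 621/(28*22) = 391 - 9/28*69/22 = 391 - 621/616 = 240235/616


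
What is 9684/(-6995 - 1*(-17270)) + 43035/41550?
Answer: 3753577/1897450 ≈ 1.9782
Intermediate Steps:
9684/(-6995 - 1*(-17270)) + 43035/41550 = 9684/(-6995 + 17270) + 43035*(1/41550) = 9684/10275 + 2869/2770 = 9684*(1/10275) + 2869/2770 = 3228/3425 + 2869/2770 = 3753577/1897450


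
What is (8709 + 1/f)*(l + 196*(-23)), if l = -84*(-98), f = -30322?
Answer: 491706341014/15161 ≈ 3.2432e+7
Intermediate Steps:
l = 8232
(8709 + 1/f)*(l + 196*(-23)) = (8709 + 1/(-30322))*(8232 + 196*(-23)) = (8709 - 1/30322)*(8232 - 4508) = (264074297/30322)*3724 = 491706341014/15161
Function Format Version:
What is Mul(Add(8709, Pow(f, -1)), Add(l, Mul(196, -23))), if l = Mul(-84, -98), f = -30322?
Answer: Rational(491706341014, 15161) ≈ 3.2432e+7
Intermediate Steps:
l = 8232
Mul(Add(8709, Pow(f, -1)), Add(l, Mul(196, -23))) = Mul(Add(8709, Pow(-30322, -1)), Add(8232, Mul(196, -23))) = Mul(Add(8709, Rational(-1, 30322)), Add(8232, -4508)) = Mul(Rational(264074297, 30322), 3724) = Rational(491706341014, 15161)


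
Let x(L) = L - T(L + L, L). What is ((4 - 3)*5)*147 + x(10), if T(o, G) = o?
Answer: 725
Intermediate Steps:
x(L) = -L (x(L) = L - (L + L) = L - 2*L = -L)
((4 - 3)*5)*147 + x(10) = ((4 - 3)*5)*147 - 1*10 = (1*5)*147 - 10 = 5*147 - 10 = 735 - 10 = 725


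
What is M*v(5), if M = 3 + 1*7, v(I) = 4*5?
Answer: 200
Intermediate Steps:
v(I) = 20
M = 10 (M = 3 + 7 = 10)
M*v(5) = 10*20 = 200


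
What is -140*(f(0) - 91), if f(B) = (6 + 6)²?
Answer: -7420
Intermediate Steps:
f(B) = 144 (f(B) = 12² = 144)
-140*(f(0) - 91) = -140*(144 - 91) = -140*53 = -7420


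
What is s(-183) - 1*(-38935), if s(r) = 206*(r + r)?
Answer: -36461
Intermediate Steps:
s(r) = 412*r (s(r) = 206*(2*r) = 412*r)
s(-183) - 1*(-38935) = 412*(-183) - 1*(-38935) = -75396 + 38935 = -36461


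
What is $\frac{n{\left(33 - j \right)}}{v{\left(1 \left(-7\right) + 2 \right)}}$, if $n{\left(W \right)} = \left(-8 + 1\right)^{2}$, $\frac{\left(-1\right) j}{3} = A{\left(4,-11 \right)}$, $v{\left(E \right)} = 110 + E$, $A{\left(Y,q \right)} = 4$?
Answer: $\frac{7}{15} \approx 0.46667$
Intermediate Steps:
$j = -12$ ($j = \left(-3\right) 4 = -12$)
$n{\left(W \right)} = 49$ ($n{\left(W \right)} = \left(-7\right)^{2} = 49$)
$\frac{n{\left(33 - j \right)}}{v{\left(1 \left(-7\right) + 2 \right)}} = \frac{49}{110 + \left(1 \left(-7\right) + 2\right)} = \frac{49}{110 + \left(-7 + 2\right)} = \frac{49}{110 - 5} = \frac{49}{105} = 49 \cdot \frac{1}{105} = \frac{7}{15}$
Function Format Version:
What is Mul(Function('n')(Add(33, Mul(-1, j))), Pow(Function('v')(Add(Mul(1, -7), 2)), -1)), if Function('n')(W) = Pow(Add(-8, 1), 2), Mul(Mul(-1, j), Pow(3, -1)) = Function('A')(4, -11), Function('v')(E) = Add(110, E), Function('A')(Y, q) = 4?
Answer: Rational(7, 15) ≈ 0.46667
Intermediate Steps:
j = -12 (j = Mul(-3, 4) = -12)
Function('n')(W) = 49 (Function('n')(W) = Pow(-7, 2) = 49)
Mul(Function('n')(Add(33, Mul(-1, j))), Pow(Function('v')(Add(Mul(1, -7), 2)), -1)) = Mul(49, Pow(Add(110, Add(Mul(1, -7), 2)), -1)) = Mul(49, Pow(Add(110, Add(-7, 2)), -1)) = Mul(49, Pow(Add(110, -5), -1)) = Mul(49, Pow(105, -1)) = Mul(49, Rational(1, 105)) = Rational(7, 15)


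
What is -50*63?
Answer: -3150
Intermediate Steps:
-50*63 = -1*3150 = -3150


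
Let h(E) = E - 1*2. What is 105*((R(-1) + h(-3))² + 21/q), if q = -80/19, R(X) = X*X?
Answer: 18501/16 ≈ 1156.3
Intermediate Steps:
R(X) = X²
q = -80/19 (q = -80*1/19 = -80/19 ≈ -4.2105)
h(E) = -2 + E (h(E) = E - 2 = -2 + E)
105*((R(-1) + h(-3))² + 21/q) = 105*(((-1)² + (-2 - 3))² + 21/(-80/19)) = 105*((1 - 5)² + 21*(-19/80)) = 105*((-4)² - 399/80) = 105*(16 - 399/80) = 105*(881/80) = 18501/16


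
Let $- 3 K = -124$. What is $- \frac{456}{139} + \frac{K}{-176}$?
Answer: $- \frac{64501}{18348} \approx -3.5154$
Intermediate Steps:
$K = \frac{124}{3}$ ($K = \left(- \frac{1}{3}\right) \left(-124\right) = \frac{124}{3} \approx 41.333$)
$- \frac{456}{139} + \frac{K}{-176} = - \frac{456}{139} + \frac{124}{3 \left(-176\right)} = \left(-456\right) \frac{1}{139} + \frac{124}{3} \left(- \frac{1}{176}\right) = - \frac{456}{139} - \frac{31}{132} = - \frac{64501}{18348}$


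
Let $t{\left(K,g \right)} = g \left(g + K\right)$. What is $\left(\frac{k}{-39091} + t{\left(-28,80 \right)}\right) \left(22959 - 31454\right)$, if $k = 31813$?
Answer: $- \frac{1381174415765}{39091} \approx -3.5332 \cdot 10^{7}$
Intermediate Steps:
$t{\left(K,g \right)} = g \left(K + g\right)$
$\left(\frac{k}{-39091} + t{\left(-28,80 \right)}\right) \left(22959 - 31454\right) = \left(\frac{31813}{-39091} + 80 \left(-28 + 80\right)\right) \left(22959 - 31454\right) = \left(31813 \left(- \frac{1}{39091}\right) + 80 \cdot 52\right) \left(-8495\right) = \left(- \frac{31813}{39091} + 4160\right) \left(-8495\right) = \frac{162586747}{39091} \left(-8495\right) = - \frac{1381174415765}{39091}$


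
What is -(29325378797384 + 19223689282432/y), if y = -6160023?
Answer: -180644988651908497400/6160023 ≈ -2.9325e+13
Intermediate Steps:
-(29325378797384 + 19223689282432/y) = -3663542/(1/(5247296/(-6160023) + 8004652)) = -3663542/(1/(5247296*(-1/6160023) + 8004652)) = -3663542/(1/(-5247296/6160023 + 8004652)) = -3663542/(1/(49308835179700/6160023)) = -3663542/6160023/49308835179700 = -3663542*49308835179700/6160023 = -180644988651908497400/6160023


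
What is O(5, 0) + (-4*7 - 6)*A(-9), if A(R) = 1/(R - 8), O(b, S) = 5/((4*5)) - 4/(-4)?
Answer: 13/4 ≈ 3.2500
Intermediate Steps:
O(b, S) = 5/4 (O(b, S) = 5/20 - 4*(-1/4) = 5*(1/20) + 1 = 1/4 + 1 = 5/4)
A(R) = 1/(-8 + R)
O(5, 0) + (-4*7 - 6)*A(-9) = 5/4 + (-4*7 - 6)/(-8 - 9) = 5/4 + (-28 - 6)/(-17) = 5/4 - 34*(-1/17) = 5/4 + 2 = 13/4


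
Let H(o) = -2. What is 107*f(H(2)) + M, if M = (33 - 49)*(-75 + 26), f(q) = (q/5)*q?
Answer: 4348/5 ≈ 869.60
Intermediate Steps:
f(q) = q²/5 (f(q) = (q*(⅕))*q = (q/5)*q = q²/5)
M = 784 (M = -16*(-49) = 784)
107*f(H(2)) + M = 107*((⅕)*(-2)²) + 784 = 107*((⅕)*4) + 784 = 107*(⅘) + 784 = 428/5 + 784 = 4348/5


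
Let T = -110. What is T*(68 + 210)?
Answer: -30580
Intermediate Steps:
T*(68 + 210) = -110*(68 + 210) = -110*278 = -30580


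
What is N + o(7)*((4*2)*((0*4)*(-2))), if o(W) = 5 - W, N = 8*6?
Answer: 48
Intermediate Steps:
N = 48
N + o(7)*((4*2)*((0*4)*(-2))) = 48 + (5 - 1*7)*((4*2)*((0*4)*(-2))) = 48 + (5 - 7)*(8*(0*(-2))) = 48 - 16*0 = 48 - 2*0 = 48 + 0 = 48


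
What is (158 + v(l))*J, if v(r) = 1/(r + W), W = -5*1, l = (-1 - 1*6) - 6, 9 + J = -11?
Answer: -28430/9 ≈ -3158.9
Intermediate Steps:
J = -20 (J = -9 - 11 = -20)
l = -13 (l = (-1 - 6) - 6 = -7 - 6 = -13)
W = -5
v(r) = 1/(-5 + r) (v(r) = 1/(r - 5) = 1/(-5 + r))
(158 + v(l))*J = (158 + 1/(-5 - 13))*(-20) = (158 + 1/(-18))*(-20) = (158 - 1/18)*(-20) = (2843/18)*(-20) = -28430/9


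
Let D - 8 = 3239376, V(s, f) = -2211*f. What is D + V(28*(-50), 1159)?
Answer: 676835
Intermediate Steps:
D = 3239384 (D = 8 + 3239376 = 3239384)
D + V(28*(-50), 1159) = 3239384 - 2211*1159 = 3239384 - 2562549 = 676835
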